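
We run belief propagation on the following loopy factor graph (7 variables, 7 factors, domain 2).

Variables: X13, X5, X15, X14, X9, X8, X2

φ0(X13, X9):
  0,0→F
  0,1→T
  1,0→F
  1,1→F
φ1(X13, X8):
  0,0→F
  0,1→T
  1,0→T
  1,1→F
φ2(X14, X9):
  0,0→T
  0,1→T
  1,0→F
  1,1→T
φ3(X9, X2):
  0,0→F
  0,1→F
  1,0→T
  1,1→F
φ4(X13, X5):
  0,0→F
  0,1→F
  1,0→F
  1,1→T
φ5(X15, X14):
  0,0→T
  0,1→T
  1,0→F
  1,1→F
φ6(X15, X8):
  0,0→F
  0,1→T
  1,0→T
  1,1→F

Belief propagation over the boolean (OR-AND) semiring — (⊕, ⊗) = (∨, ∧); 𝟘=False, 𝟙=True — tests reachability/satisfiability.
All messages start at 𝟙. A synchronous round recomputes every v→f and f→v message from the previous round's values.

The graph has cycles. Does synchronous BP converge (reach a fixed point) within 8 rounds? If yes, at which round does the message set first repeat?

init: all messages = 𝟙 over 2 values
r1 m[φ0→X13] = [T, F]
r1 m[φ0→X9] = [F, T]
r1 m[φ1→X13] = [T, T]
r1 m[φ1→X8] = [T, T]
r1 m[φ2→X14] = [T, T]
r1 m[φ2→X9] = [T, T]
r1 m[φ3→X9] = [F, T]
r1 m[φ3→X2] = [T, F]
r1 m[φ4→X13] = [F, T]
r1 m[φ4→X5] = [F, T]
r1 m[φ5→X15] = [T, F]
r1 m[φ5→X14] = [T, T]
r1 m[φ6→X15] = [T, T]
r1 m[φ6→X8] = [T, T]
r1 m[X13→φ0] = [T, T]
r1 m[X13→φ1] = [T, T]
r1 m[X13→φ4] = [T, T]
r1 m[X5→φ4] = [T, T]
r1 m[X15→φ5] = [T, T]
r1 m[X15→φ6] = [T, T]
r1 m[X14→φ2] = [T, T]
r1 m[X14→φ5] = [T, T]
r1 m[X9→φ0] = [T, T]
r1 m[X9→φ2] = [T, T]
r1 m[X9→φ3] = [T, T]
r1 m[X8→φ1] = [T, T]
r1 m[X8→φ6] = [T, T]
r1 m[X2→φ3] = [T, T]
r2 m[φ0→X13] = [T, F]
r2 m[φ0→X9] = [F, T]
r2 m[φ1→X13] = [T, T]
r2 m[φ1→X8] = [T, T]
r2 m[φ2→X14] = [T, T]
r2 m[φ2→X9] = [T, T]
r2 m[φ3→X9] = [F, T]
r2 m[φ3→X2] = [T, F]
r2 m[φ4→X13] = [F, T]
r2 m[φ4→X5] = [F, T]
r2 m[φ5→X15] = [T, F]
r2 m[φ5→X14] = [T, T]
r2 m[φ6→X15] = [T, T]
r2 m[φ6→X8] = [T, T]
r2 m[X13→φ0] = [F, T]
r2 m[X13→φ1] = [F, F]
r2 m[X13→φ4] = [T, F]
r2 m[X5→φ4] = [T, T]
r2 m[X15→φ5] = [T, T]
r2 m[X15→φ6] = [T, F]
r2 m[X14→φ2] = [T, T]
r2 m[X14→φ5] = [T, T]
r2 m[X9→φ0] = [F, T]
r2 m[X9→φ2] = [F, T]
r2 m[X9→φ3] = [F, T]
r2 m[X8→φ1] = [T, T]
r2 m[X8→φ6] = [T, T]
r2 m[X2→φ3] = [T, T]
r3 m[φ0→X13] = [T, F]
r3 m[φ0→X9] = [F, F]
r3 m[φ1→X13] = [T, T]
r3 m[φ1→X8] = [F, F]
r3 m[φ2→X14] = [T, T]
r3 m[φ2→X9] = [T, T]
r3 m[φ3→X9] = [F, T]
r3 m[φ3→X2] = [T, F]
r3 m[φ4→X13] = [F, T]
r3 m[φ4→X5] = [F, F]
r3 m[φ5→X15] = [T, F]
r3 m[φ5→X14] = [T, T]
r3 m[φ6→X15] = [T, T]
r3 m[φ6→X8] = [F, T]
r3 m[X13→φ0] = [F, T]
r3 m[X13→φ1] = [F, F]
r3 m[X13→φ4] = [T, F]
r3 m[X5→φ4] = [T, T]
r3 m[X15→φ5] = [T, T]
r3 m[X15→φ6] = [T, F]
r3 m[X14→φ2] = [T, T]
r3 m[X14→φ5] = [T, T]
r3 m[X9→φ0] = [F, T]
r3 m[X9→φ2] = [F, T]
r3 m[X9→φ3] = [F, T]
r3 m[X8→φ1] = [T, T]
r3 m[X8→φ6] = [T, T]
r3 m[X2→φ3] = [T, T]
r4 m[φ0→X13] = [T, F]
r4 m[φ0→X9] = [F, F]
r4 m[φ1→X13] = [T, T]
r4 m[φ1→X8] = [F, F]
r4 m[φ2→X14] = [T, T]
r4 m[φ2→X9] = [T, T]
r4 m[φ3→X9] = [F, T]
r4 m[φ3→X2] = [T, F]
r4 m[φ4→X13] = [F, T]
r4 m[φ4→X5] = [F, F]
r4 m[φ5→X15] = [T, F]
r4 m[φ5→X14] = [T, T]
r4 m[φ6→X15] = [T, T]
r4 m[φ6→X8] = [F, T]
r4 m[X13→φ0] = [F, T]
r4 m[X13→φ1] = [F, F]
r4 m[X13→φ4] = [T, F]
r4 m[X5→φ4] = [T, T]
r4 m[X15→φ5] = [T, T]
r4 m[X15→φ6] = [T, F]
r4 m[X14→φ2] = [T, T]
r4 m[X14→φ5] = [T, T]
r4 m[X9→φ0] = [F, T]
r4 m[X9→φ2] = [F, F]
r4 m[X9→φ3] = [F, F]
r4 m[X8→φ1] = [F, T]
r4 m[X8→φ6] = [F, F]
r4 m[X2→φ3] = [T, T]
r5 m[φ0→X13] = [T, F]
r5 m[φ0→X9] = [F, F]
r5 m[φ1→X13] = [T, F]
r5 m[φ1→X8] = [F, F]
r5 m[φ2→X14] = [F, F]
r5 m[φ2→X9] = [T, T]
r5 m[φ3→X9] = [F, T]
r5 m[φ3→X2] = [F, F]
r5 m[φ4→X13] = [F, T]
r5 m[φ4→X5] = [F, F]
r5 m[φ5→X15] = [T, F]
r5 m[φ5→X14] = [T, T]
r5 m[φ6→X15] = [F, F]
r5 m[φ6→X8] = [F, T]
r5 m[X13→φ0] = [F, T]
r5 m[X13→φ1] = [F, F]
r5 m[X13→φ4] = [T, F]
r5 m[X5→φ4] = [T, T]
r5 m[X15→φ5] = [T, T]
r5 m[X15→φ6] = [T, F]
r5 m[X14→φ2] = [T, T]
r5 m[X14→φ5] = [T, T]
r5 m[X9→φ0] = [F, T]
r5 m[X9→φ2] = [F, F]
r5 m[X9→φ3] = [F, F]
r5 m[X8→φ1] = [F, T]
r5 m[X8→φ6] = [F, F]
r5 m[X2→φ3] = [T, T]
r6 m[φ0→X13] = [T, F]
r6 m[φ0→X9] = [F, F]
r6 m[φ1→X13] = [T, F]
r6 m[φ1→X8] = [F, F]
r6 m[φ2→X14] = [F, F]
r6 m[φ2→X9] = [T, T]
r6 m[φ3→X9] = [F, T]
r6 m[φ3→X2] = [F, F]
r6 m[φ4→X13] = [F, T]
r6 m[φ4→X5] = [F, F]
r6 m[φ5→X15] = [T, F]
r6 m[φ5→X14] = [T, T]
r6 m[φ6→X15] = [F, F]
r6 m[φ6→X8] = [F, T]
r6 m[X13→φ0] = [F, F]
r6 m[X13→φ1] = [F, F]
r6 m[X13→φ4] = [T, F]
r6 m[X5→φ4] = [T, T]
r6 m[X15→φ5] = [F, F]
r6 m[X15→φ6] = [T, F]
r6 m[X14→φ2] = [T, T]
r6 m[X14→φ5] = [F, F]
r6 m[X9→φ0] = [F, T]
r6 m[X9→φ2] = [F, F]
r6 m[X9→φ3] = [F, F]
r6 m[X8→φ1] = [F, T]
r6 m[X8→φ6] = [F, F]
r6 m[X2→φ3] = [T, T]
r7 m[φ0→X13] = [T, F]
r7 m[φ0→X9] = [F, F]
r7 m[φ1→X13] = [T, F]
r7 m[φ1→X8] = [F, F]
r7 m[φ2→X14] = [F, F]
r7 m[φ2→X9] = [T, T]
r7 m[φ3→X9] = [F, T]
r7 m[φ3→X2] = [F, F]
r7 m[φ4→X13] = [F, T]
r7 m[φ4→X5] = [F, F]
r7 m[φ5→X15] = [F, F]
r7 m[φ5→X14] = [F, F]
r7 m[φ6→X15] = [F, F]
r7 m[φ6→X8] = [F, T]
r7 m[X13→φ0] = [F, F]
r7 m[X13→φ1] = [F, F]
r7 m[X13→φ4] = [T, F]
r7 m[X5→φ4] = [T, T]
r7 m[X15→φ5] = [F, F]
r7 m[X15→φ6] = [T, F]
r7 m[X14→φ2] = [T, T]
r7 m[X14→φ5] = [F, F]
r7 m[X9→φ0] = [F, T]
r7 m[X9→φ2] = [F, F]
r7 m[X9→φ3] = [F, F]
r7 m[X8→φ1] = [F, T]
r7 m[X8→φ6] = [F, F]
r7 m[X2→φ3] = [T, T]
r8 m[φ0→X13] = [T, F]
r8 m[φ0→X9] = [F, F]
r8 m[φ1→X13] = [T, F]
r8 m[φ1→X8] = [F, F]
r8 m[φ2→X14] = [F, F]
r8 m[φ2→X9] = [T, T]
r8 m[φ3→X9] = [F, T]
r8 m[φ3→X2] = [F, F]
r8 m[φ4→X13] = [F, T]
r8 m[φ4→X5] = [F, F]
r8 m[φ5→X15] = [F, F]
r8 m[φ5→X14] = [F, F]
r8 m[φ6→X15] = [F, F]
r8 m[φ6→X8] = [F, T]
r8 m[X13→φ0] = [F, F]
r8 m[X13→φ1] = [F, F]
r8 m[X13→φ4] = [T, F]
r8 m[X5→φ4] = [T, T]
r8 m[X15→φ5] = [F, F]
r8 m[X15→φ6] = [F, F]
r8 m[X14→φ2] = [F, F]
r8 m[X14→φ5] = [F, F]
r8 m[X9→φ0] = [F, T]
r8 m[X9→φ2] = [F, F]
r8 m[X9→φ3] = [F, F]
r8 m[X8→φ1] = [F, T]
r8 m[X8→φ6] = [F, F]
r8 m[X2→φ3] = [T, T]
no fixed point within 8 rounds

NOT CONVERGED within 8 rounds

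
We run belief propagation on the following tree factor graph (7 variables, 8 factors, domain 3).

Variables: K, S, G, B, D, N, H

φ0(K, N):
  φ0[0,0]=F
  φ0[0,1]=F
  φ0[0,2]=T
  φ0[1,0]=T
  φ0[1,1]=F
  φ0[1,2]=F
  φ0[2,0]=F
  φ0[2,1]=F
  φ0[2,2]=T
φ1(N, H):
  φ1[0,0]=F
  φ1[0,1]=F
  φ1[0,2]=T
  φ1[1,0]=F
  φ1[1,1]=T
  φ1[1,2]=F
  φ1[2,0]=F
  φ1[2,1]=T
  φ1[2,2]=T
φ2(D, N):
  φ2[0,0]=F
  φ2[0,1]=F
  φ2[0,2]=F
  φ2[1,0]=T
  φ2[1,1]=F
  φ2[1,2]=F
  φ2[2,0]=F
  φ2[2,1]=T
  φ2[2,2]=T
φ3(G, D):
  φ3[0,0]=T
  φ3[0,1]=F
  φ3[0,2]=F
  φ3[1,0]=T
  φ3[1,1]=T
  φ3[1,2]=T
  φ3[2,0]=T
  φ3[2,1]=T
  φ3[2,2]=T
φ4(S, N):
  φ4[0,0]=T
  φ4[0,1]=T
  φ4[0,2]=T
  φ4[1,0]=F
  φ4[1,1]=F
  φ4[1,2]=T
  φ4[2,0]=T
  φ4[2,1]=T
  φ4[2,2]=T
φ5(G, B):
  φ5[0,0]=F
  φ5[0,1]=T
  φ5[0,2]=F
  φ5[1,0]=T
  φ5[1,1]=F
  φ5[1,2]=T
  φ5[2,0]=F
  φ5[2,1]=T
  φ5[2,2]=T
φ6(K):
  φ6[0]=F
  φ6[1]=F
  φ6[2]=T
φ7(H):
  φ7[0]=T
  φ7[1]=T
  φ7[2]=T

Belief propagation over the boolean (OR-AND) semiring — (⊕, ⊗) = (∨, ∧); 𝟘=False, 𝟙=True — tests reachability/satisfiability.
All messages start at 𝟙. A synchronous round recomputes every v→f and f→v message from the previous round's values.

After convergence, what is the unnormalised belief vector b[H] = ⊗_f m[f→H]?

b[H] = [F, T, T]

init: all messages = 𝟙 over 3 values
r1 m[φ0→K] = [T, T, T]
r1 m[φ0→N] = [T, F, T]
r1 m[φ1→N] = [T, T, T]
r1 m[φ1→H] = [F, T, T]
r1 m[φ2→D] = [F, T, T]
r1 m[φ2→N] = [T, T, T]
r1 m[φ3→G] = [T, T, T]
r1 m[φ3→D] = [T, T, T]
r1 m[φ4→S] = [T, T, T]
r1 m[φ4→N] = [T, T, T]
r1 m[φ5→G] = [T, T, T]
r1 m[φ5→B] = [T, T, T]
r1 m[φ6→K] = [F, F, T]
r1 m[φ7→H] = [T, T, T]
r1 m[K→φ0] = [T, T, T]
r1 m[K→φ6] = [T, T, T]
r1 m[S→φ4] = [T, T, T]
r1 m[G→φ3] = [T, T, T]
r1 m[G→φ5] = [T, T, T]
r1 m[B→φ5] = [T, T, T]
r1 m[D→φ2] = [T, T, T]
r1 m[D→φ3] = [T, T, T]
r1 m[N→φ0] = [T, T, T]
r1 m[N→φ1] = [T, T, T]
r1 m[N→φ2] = [T, T, T]
r1 m[N→φ4] = [T, T, T]
r1 m[H→φ1] = [T, T, T]
r1 m[H→φ7] = [T, T, T]
r2 m[φ0→K] = [T, T, T]
r2 m[φ0→N] = [T, F, T]
r2 m[φ1→N] = [T, T, T]
r2 m[φ1→H] = [F, T, T]
r2 m[φ2→D] = [F, T, T]
r2 m[φ2→N] = [T, T, T]
r2 m[φ3→G] = [T, T, T]
r2 m[φ3→D] = [T, T, T]
r2 m[φ4→S] = [T, T, T]
r2 m[φ4→N] = [T, T, T]
r2 m[φ5→G] = [T, T, T]
r2 m[φ5→B] = [T, T, T]
r2 m[φ6→K] = [F, F, T]
r2 m[φ7→H] = [T, T, T]
r2 m[K→φ0] = [F, F, T]
r2 m[K→φ6] = [T, T, T]
r2 m[S→φ4] = [T, T, T]
r2 m[G→φ3] = [T, T, T]
r2 m[G→φ5] = [T, T, T]
r2 m[B→φ5] = [T, T, T]
r2 m[D→φ2] = [T, T, T]
r2 m[D→φ3] = [F, T, T]
r2 m[N→φ0] = [T, T, T]
r2 m[N→φ1] = [T, F, T]
r2 m[N→φ2] = [T, F, T]
r2 m[N→φ4] = [T, F, T]
r2 m[H→φ1] = [T, T, T]
r2 m[H→φ7] = [F, T, T]
r3 m[φ0→K] = [T, T, T]
r3 m[φ0→N] = [F, F, T]
r3 m[φ1→N] = [T, T, T]
r3 m[φ1→H] = [F, T, T]
r3 m[φ2→D] = [F, T, T]
r3 m[φ2→N] = [T, T, T]
r3 m[φ3→G] = [F, T, T]
r3 m[φ3→D] = [T, T, T]
r3 m[φ4→S] = [T, T, T]
r3 m[φ4→N] = [T, T, T]
r3 m[φ5→G] = [T, T, T]
r3 m[φ5→B] = [T, T, T]
r3 m[φ6→K] = [F, F, T]
r3 m[φ7→H] = [T, T, T]
r3 m[K→φ0] = [F, F, T]
r3 m[K→φ6] = [T, T, T]
r3 m[S→φ4] = [T, T, T]
r3 m[G→φ3] = [T, T, T]
r3 m[G→φ5] = [T, T, T]
r3 m[B→φ5] = [T, T, T]
r3 m[D→φ2] = [T, T, T]
r3 m[D→φ3] = [F, T, T]
r3 m[N→φ0] = [T, T, T]
r3 m[N→φ1] = [T, F, T]
r3 m[N→φ2] = [T, F, T]
r3 m[N→φ4] = [T, F, T]
r3 m[H→φ1] = [T, T, T]
r3 m[H→φ7] = [F, T, T]
r4 m[φ0→K] = [T, T, T]
r4 m[φ0→N] = [F, F, T]
r4 m[φ1→N] = [T, T, T]
r4 m[φ1→H] = [F, T, T]
r4 m[φ2→D] = [F, T, T]
r4 m[φ2→N] = [T, T, T]
r4 m[φ3→G] = [F, T, T]
r4 m[φ3→D] = [T, T, T]
r4 m[φ4→S] = [T, T, T]
r4 m[φ4→N] = [T, T, T]
r4 m[φ5→G] = [T, T, T]
r4 m[φ5→B] = [T, T, T]
r4 m[φ6→K] = [F, F, T]
r4 m[φ7→H] = [T, T, T]
r4 m[K→φ0] = [F, F, T]
r4 m[K→φ6] = [T, T, T]
r4 m[S→φ4] = [T, T, T]
r4 m[G→φ3] = [T, T, T]
r4 m[G→φ5] = [F, T, T]
r4 m[B→φ5] = [T, T, T]
r4 m[D→φ2] = [T, T, T]
r4 m[D→φ3] = [F, T, T]
r4 m[N→φ0] = [T, T, T]
r4 m[N→φ1] = [F, F, T]
r4 m[N→φ2] = [F, F, T]
r4 m[N→φ4] = [F, F, T]
r4 m[H→φ1] = [T, T, T]
r4 m[H→φ7] = [F, T, T]
r5 m[φ0→K] = [T, T, T]
r5 m[φ0→N] = [F, F, T]
r5 m[φ1→N] = [T, T, T]
r5 m[φ1→H] = [F, T, T]
r5 m[φ2→D] = [F, F, T]
r5 m[φ2→N] = [T, T, T]
r5 m[φ3→G] = [F, T, T]
r5 m[φ3→D] = [T, T, T]
r5 m[φ4→S] = [T, T, T]
r5 m[φ4→N] = [T, T, T]
r5 m[φ5→G] = [T, T, T]
r5 m[φ5→B] = [T, T, T]
r5 m[φ6→K] = [F, F, T]
r5 m[φ7→H] = [T, T, T]
r5 m[K→φ0] = [F, F, T]
r5 m[K→φ6] = [T, T, T]
r5 m[S→φ4] = [T, T, T]
r5 m[G→φ3] = [T, T, T]
r5 m[G→φ5] = [F, T, T]
r5 m[B→φ5] = [T, T, T]
r5 m[D→φ2] = [T, T, T]
r5 m[D→φ3] = [F, T, T]
r5 m[N→φ0] = [T, T, T]
r5 m[N→φ1] = [F, F, T]
r5 m[N→φ2] = [F, F, T]
r5 m[N→φ4] = [F, F, T]
r5 m[H→φ1] = [T, T, T]
r5 m[H→φ7] = [F, T, T]
r6 m[φ0→K] = [T, T, T]
r6 m[φ0→N] = [F, F, T]
r6 m[φ1→N] = [T, T, T]
r6 m[φ1→H] = [F, T, T]
r6 m[φ2→D] = [F, F, T]
r6 m[φ2→N] = [T, T, T]
r6 m[φ3→G] = [F, T, T]
r6 m[φ3→D] = [T, T, T]
r6 m[φ4→S] = [T, T, T]
r6 m[φ4→N] = [T, T, T]
r6 m[φ5→G] = [T, T, T]
r6 m[φ5→B] = [T, T, T]
r6 m[φ6→K] = [F, F, T]
r6 m[φ7→H] = [T, T, T]
r6 m[K→φ0] = [F, F, T]
r6 m[K→φ6] = [T, T, T]
r6 m[S→φ4] = [T, T, T]
r6 m[G→φ3] = [T, T, T]
r6 m[G→φ5] = [F, T, T]
r6 m[B→φ5] = [T, T, T]
r6 m[D→φ2] = [T, T, T]
r6 m[D→φ3] = [F, F, T]
r6 m[N→φ0] = [T, T, T]
r6 m[N→φ1] = [F, F, T]
r6 m[N→φ2] = [F, F, T]
r6 m[N→φ4] = [F, F, T]
r6 m[H→φ1] = [T, T, T]
r6 m[H→φ7] = [F, T, T]
r7 m[φ0→K] = [T, T, T]
r7 m[φ0→N] = [F, F, T]
r7 m[φ1→N] = [T, T, T]
r7 m[φ1→H] = [F, T, T]
r7 m[φ2→D] = [F, F, T]
r7 m[φ2→N] = [T, T, T]
r7 m[φ3→G] = [F, T, T]
r7 m[φ3→D] = [T, T, T]
r7 m[φ4→S] = [T, T, T]
r7 m[φ4→N] = [T, T, T]
r7 m[φ5→G] = [T, T, T]
r7 m[φ5→B] = [T, T, T]
r7 m[φ6→K] = [F, F, T]
r7 m[φ7→H] = [T, T, T]
r7 m[K→φ0] = [F, F, T]
r7 m[K→φ6] = [T, T, T]
r7 m[S→φ4] = [T, T, T]
r7 m[G→φ3] = [T, T, T]
r7 m[G→φ5] = [F, T, T]
r7 m[B→φ5] = [T, T, T]
r7 m[D→φ2] = [T, T, T]
r7 m[D→φ3] = [F, F, T]
r7 m[N→φ0] = [T, T, T]
r7 m[N→φ1] = [F, F, T]
r7 m[N→φ2] = [F, F, T]
r7 m[N→φ4] = [F, F, T]
r7 m[H→φ1] = [T, T, T]
r7 m[H→φ7] = [F, T, T]
fixed point reached at round 7
b[H] = ⊗ incoming = [F, T, T]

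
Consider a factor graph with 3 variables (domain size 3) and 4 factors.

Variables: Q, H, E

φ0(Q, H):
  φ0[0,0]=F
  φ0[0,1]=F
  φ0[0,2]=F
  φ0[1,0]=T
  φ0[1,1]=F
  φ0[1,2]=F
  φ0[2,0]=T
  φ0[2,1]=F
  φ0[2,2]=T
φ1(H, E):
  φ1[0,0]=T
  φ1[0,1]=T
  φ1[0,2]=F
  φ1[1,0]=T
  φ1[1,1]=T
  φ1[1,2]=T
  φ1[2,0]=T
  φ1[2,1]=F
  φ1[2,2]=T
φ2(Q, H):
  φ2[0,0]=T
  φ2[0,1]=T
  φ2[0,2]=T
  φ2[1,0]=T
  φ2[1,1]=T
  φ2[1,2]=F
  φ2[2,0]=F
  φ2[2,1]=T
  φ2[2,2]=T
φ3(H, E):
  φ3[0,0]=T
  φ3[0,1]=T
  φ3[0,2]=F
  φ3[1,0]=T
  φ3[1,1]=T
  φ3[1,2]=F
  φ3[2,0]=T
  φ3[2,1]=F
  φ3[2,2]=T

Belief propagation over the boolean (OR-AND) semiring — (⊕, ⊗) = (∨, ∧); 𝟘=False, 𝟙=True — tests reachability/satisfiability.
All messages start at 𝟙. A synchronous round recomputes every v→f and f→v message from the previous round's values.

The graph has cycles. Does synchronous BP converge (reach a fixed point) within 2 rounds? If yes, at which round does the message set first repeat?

init: all messages = 𝟙 over 3 values
r1 m[φ0→Q] = [F, T, T]
r1 m[φ0→H] = [T, F, T]
r1 m[φ1→H] = [T, T, T]
r1 m[φ1→E] = [T, T, T]
r1 m[φ2→Q] = [T, T, T]
r1 m[φ2→H] = [T, T, T]
r1 m[φ3→H] = [T, T, T]
r1 m[φ3→E] = [T, T, T]
r1 m[Q→φ0] = [T, T, T]
r1 m[Q→φ2] = [T, T, T]
r1 m[H→φ0] = [T, T, T]
r1 m[H→φ1] = [T, T, T]
r1 m[H→φ2] = [T, T, T]
r1 m[H→φ3] = [T, T, T]
r1 m[E→φ1] = [T, T, T]
r1 m[E→φ3] = [T, T, T]
r2 m[φ0→Q] = [F, T, T]
r2 m[φ0→H] = [T, F, T]
r2 m[φ1→H] = [T, T, T]
r2 m[φ1→E] = [T, T, T]
r2 m[φ2→Q] = [T, T, T]
r2 m[φ2→H] = [T, T, T]
r2 m[φ3→H] = [T, T, T]
r2 m[φ3→E] = [T, T, T]
r2 m[Q→φ0] = [T, T, T]
r2 m[Q→φ2] = [F, T, T]
r2 m[H→φ0] = [T, T, T]
r2 m[H→φ1] = [T, F, T]
r2 m[H→φ2] = [T, F, T]
r2 m[H→φ3] = [T, F, T]
r2 m[E→φ1] = [T, T, T]
r2 m[E→φ3] = [T, T, T]
no fixed point within 2 rounds

NOT CONVERGED within 2 rounds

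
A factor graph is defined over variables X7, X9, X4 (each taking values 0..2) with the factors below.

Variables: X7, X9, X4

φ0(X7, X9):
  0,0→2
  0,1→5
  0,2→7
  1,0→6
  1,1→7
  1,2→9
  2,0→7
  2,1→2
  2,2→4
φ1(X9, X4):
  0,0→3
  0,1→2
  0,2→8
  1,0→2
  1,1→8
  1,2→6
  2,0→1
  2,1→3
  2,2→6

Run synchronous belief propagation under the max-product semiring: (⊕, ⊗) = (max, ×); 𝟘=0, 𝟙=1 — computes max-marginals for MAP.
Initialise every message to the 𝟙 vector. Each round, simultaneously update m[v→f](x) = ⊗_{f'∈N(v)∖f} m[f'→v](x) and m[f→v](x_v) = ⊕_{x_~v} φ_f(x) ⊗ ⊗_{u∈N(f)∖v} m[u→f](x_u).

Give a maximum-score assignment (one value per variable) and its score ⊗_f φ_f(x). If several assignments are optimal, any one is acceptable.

init: all messages = 𝟙 over 3 values
r1 m[φ0→X7] = [7, 9, 7]
r1 m[φ0→X9] = [7, 7, 9]
r1 m[φ1→X9] = [8, 8, 6]
r1 m[φ1→X4] = [3, 8, 8]
r1 m[X7→φ0] = [1, 1, 1]
r1 m[X9→φ0] = [1, 1, 1]
r1 m[X9→φ1] = [1, 1, 1]
r1 m[X4→φ1] = [1, 1, 1]
r2 m[φ0→X7] = [7, 9, 7]
r2 m[φ0→X9] = [7, 7, 9]
r2 m[φ1→X9] = [8, 8, 6]
r2 m[φ1→X4] = [3, 8, 8]
r2 m[X7→φ0] = [1, 1, 1]
r2 m[X9→φ0] = [8, 8, 6]
r2 m[X9→φ1] = [7, 7, 9]
r2 m[X4→φ1] = [1, 1, 1]
r3 m[φ0→X7] = [42, 56, 56]
r3 m[φ0→X9] = [7, 7, 9]
r3 m[φ1→X9] = [8, 8, 6]
r3 m[φ1→X4] = [21, 56, 56]
r3 m[X7→φ0] = [1, 1, 1]
r3 m[X9→φ0] = [8, 8, 6]
r3 m[X9→φ1] = [7, 7, 9]
r3 m[X4→φ1] = [1, 1, 1]
r4 m[φ0→X7] = [42, 56, 56]
r4 m[φ0→X9] = [7, 7, 9]
r4 m[φ1→X9] = [8, 8, 6]
r4 m[φ1→X4] = [21, 56, 56]
r4 m[X7→φ0] = [1, 1, 1]
r4 m[X9→φ0] = [8, 8, 6]
r4 m[X9→φ1] = [7, 7, 9]
r4 m[X4→φ1] = [1, 1, 1]
fixed point reached at round 4
traceback from X7: (X7=1, X9=1, X4=1), score=56

assignment: (X7=1, X9=1, X4=1); score = 56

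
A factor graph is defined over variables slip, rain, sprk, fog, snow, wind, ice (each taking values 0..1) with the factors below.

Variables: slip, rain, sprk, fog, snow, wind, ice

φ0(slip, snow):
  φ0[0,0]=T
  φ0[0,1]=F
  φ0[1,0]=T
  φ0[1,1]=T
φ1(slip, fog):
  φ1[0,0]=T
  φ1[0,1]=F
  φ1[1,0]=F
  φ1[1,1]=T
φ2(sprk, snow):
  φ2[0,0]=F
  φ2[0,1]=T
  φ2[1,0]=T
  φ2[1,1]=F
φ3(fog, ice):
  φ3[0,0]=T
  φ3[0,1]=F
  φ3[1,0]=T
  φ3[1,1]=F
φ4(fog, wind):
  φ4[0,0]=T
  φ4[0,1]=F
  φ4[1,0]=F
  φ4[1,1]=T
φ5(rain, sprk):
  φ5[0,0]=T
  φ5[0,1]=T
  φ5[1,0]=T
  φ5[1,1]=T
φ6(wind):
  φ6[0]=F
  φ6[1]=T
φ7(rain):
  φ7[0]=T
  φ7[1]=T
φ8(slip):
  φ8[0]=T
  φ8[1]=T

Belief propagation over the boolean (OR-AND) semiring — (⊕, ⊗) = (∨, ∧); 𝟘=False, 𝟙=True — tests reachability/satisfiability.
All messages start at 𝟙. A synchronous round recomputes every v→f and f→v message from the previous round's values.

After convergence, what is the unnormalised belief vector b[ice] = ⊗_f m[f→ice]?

init: all messages = 𝟙 over 2 values
r1 m[φ0→slip] = [T, T]
r1 m[φ0→snow] = [T, T]
r1 m[φ1→slip] = [T, T]
r1 m[φ1→fog] = [T, T]
r1 m[φ2→sprk] = [T, T]
r1 m[φ2→snow] = [T, T]
r1 m[φ3→fog] = [T, T]
r1 m[φ3→ice] = [T, F]
r1 m[φ4→fog] = [T, T]
r1 m[φ4→wind] = [T, T]
r1 m[φ5→rain] = [T, T]
r1 m[φ5→sprk] = [T, T]
r1 m[φ6→wind] = [F, T]
r1 m[φ7→rain] = [T, T]
r1 m[φ8→slip] = [T, T]
r1 m[slip→φ0] = [T, T]
r1 m[slip→φ1] = [T, T]
r1 m[slip→φ8] = [T, T]
r1 m[rain→φ5] = [T, T]
r1 m[rain→φ7] = [T, T]
r1 m[sprk→φ2] = [T, T]
r1 m[sprk→φ5] = [T, T]
r1 m[fog→φ1] = [T, T]
r1 m[fog→φ3] = [T, T]
r1 m[fog→φ4] = [T, T]
r1 m[snow→φ0] = [T, T]
r1 m[snow→φ2] = [T, T]
r1 m[wind→φ4] = [T, T]
r1 m[wind→φ6] = [T, T]
r1 m[ice→φ3] = [T, T]
r2 m[φ0→slip] = [T, T]
r2 m[φ0→snow] = [T, T]
r2 m[φ1→slip] = [T, T]
r2 m[φ1→fog] = [T, T]
r2 m[φ2→sprk] = [T, T]
r2 m[φ2→snow] = [T, T]
r2 m[φ3→fog] = [T, T]
r2 m[φ3→ice] = [T, F]
r2 m[φ4→fog] = [T, T]
r2 m[φ4→wind] = [T, T]
r2 m[φ5→rain] = [T, T]
r2 m[φ5→sprk] = [T, T]
r2 m[φ6→wind] = [F, T]
r2 m[φ7→rain] = [T, T]
r2 m[φ8→slip] = [T, T]
r2 m[slip→φ0] = [T, T]
r2 m[slip→φ1] = [T, T]
r2 m[slip→φ8] = [T, T]
r2 m[rain→φ5] = [T, T]
r2 m[rain→φ7] = [T, T]
r2 m[sprk→φ2] = [T, T]
r2 m[sprk→φ5] = [T, T]
r2 m[fog→φ1] = [T, T]
r2 m[fog→φ3] = [T, T]
r2 m[fog→φ4] = [T, T]
r2 m[snow→φ0] = [T, T]
r2 m[snow→φ2] = [T, T]
r2 m[wind→φ4] = [F, T]
r2 m[wind→φ6] = [T, T]
r2 m[ice→φ3] = [T, T]
r3 m[φ0→slip] = [T, T]
r3 m[φ0→snow] = [T, T]
r3 m[φ1→slip] = [T, T]
r3 m[φ1→fog] = [T, T]
r3 m[φ2→sprk] = [T, T]
r3 m[φ2→snow] = [T, T]
r3 m[φ3→fog] = [T, T]
r3 m[φ3→ice] = [T, F]
r3 m[φ4→fog] = [F, T]
r3 m[φ4→wind] = [T, T]
r3 m[φ5→rain] = [T, T]
r3 m[φ5→sprk] = [T, T]
r3 m[φ6→wind] = [F, T]
r3 m[φ7→rain] = [T, T]
r3 m[φ8→slip] = [T, T]
r3 m[slip→φ0] = [T, T]
r3 m[slip→φ1] = [T, T]
r3 m[slip→φ8] = [T, T]
r3 m[rain→φ5] = [T, T]
r3 m[rain→φ7] = [T, T]
r3 m[sprk→φ2] = [T, T]
r3 m[sprk→φ5] = [T, T]
r3 m[fog→φ1] = [T, T]
r3 m[fog→φ3] = [T, T]
r3 m[fog→φ4] = [T, T]
r3 m[snow→φ0] = [T, T]
r3 m[snow→φ2] = [T, T]
r3 m[wind→φ4] = [F, T]
r3 m[wind→φ6] = [T, T]
r3 m[ice→φ3] = [T, T]
r4 m[φ0→slip] = [T, T]
r4 m[φ0→snow] = [T, T]
r4 m[φ1→slip] = [T, T]
r4 m[φ1→fog] = [T, T]
r4 m[φ2→sprk] = [T, T]
r4 m[φ2→snow] = [T, T]
r4 m[φ3→fog] = [T, T]
r4 m[φ3→ice] = [T, F]
r4 m[φ4→fog] = [F, T]
r4 m[φ4→wind] = [T, T]
r4 m[φ5→rain] = [T, T]
r4 m[φ5→sprk] = [T, T]
r4 m[φ6→wind] = [F, T]
r4 m[φ7→rain] = [T, T]
r4 m[φ8→slip] = [T, T]
r4 m[slip→φ0] = [T, T]
r4 m[slip→φ1] = [T, T]
r4 m[slip→φ8] = [T, T]
r4 m[rain→φ5] = [T, T]
r4 m[rain→φ7] = [T, T]
r4 m[sprk→φ2] = [T, T]
r4 m[sprk→φ5] = [T, T]
r4 m[fog→φ1] = [F, T]
r4 m[fog→φ3] = [F, T]
r4 m[fog→φ4] = [T, T]
r4 m[snow→φ0] = [T, T]
r4 m[snow→φ2] = [T, T]
r4 m[wind→φ4] = [F, T]
r4 m[wind→φ6] = [T, T]
r4 m[ice→φ3] = [T, T]
r5 m[φ0→slip] = [T, T]
r5 m[φ0→snow] = [T, T]
r5 m[φ1→slip] = [F, T]
r5 m[φ1→fog] = [T, T]
r5 m[φ2→sprk] = [T, T]
r5 m[φ2→snow] = [T, T]
r5 m[φ3→fog] = [T, T]
r5 m[φ3→ice] = [T, F]
r5 m[φ4→fog] = [F, T]
r5 m[φ4→wind] = [T, T]
r5 m[φ5→rain] = [T, T]
r5 m[φ5→sprk] = [T, T]
r5 m[φ6→wind] = [F, T]
r5 m[φ7→rain] = [T, T]
r5 m[φ8→slip] = [T, T]
r5 m[slip→φ0] = [T, T]
r5 m[slip→φ1] = [T, T]
r5 m[slip→φ8] = [T, T]
r5 m[rain→φ5] = [T, T]
r5 m[rain→φ7] = [T, T]
r5 m[sprk→φ2] = [T, T]
r5 m[sprk→φ5] = [T, T]
r5 m[fog→φ1] = [F, T]
r5 m[fog→φ3] = [F, T]
r5 m[fog→φ4] = [T, T]
r5 m[snow→φ0] = [T, T]
r5 m[snow→φ2] = [T, T]
r5 m[wind→φ4] = [F, T]
r5 m[wind→φ6] = [T, T]
r5 m[ice→φ3] = [T, T]
r6 m[φ0→slip] = [T, T]
r6 m[φ0→snow] = [T, T]
r6 m[φ1→slip] = [F, T]
r6 m[φ1→fog] = [T, T]
r6 m[φ2→sprk] = [T, T]
r6 m[φ2→snow] = [T, T]
r6 m[φ3→fog] = [T, T]
r6 m[φ3→ice] = [T, F]
r6 m[φ4→fog] = [F, T]
r6 m[φ4→wind] = [T, T]
r6 m[φ5→rain] = [T, T]
r6 m[φ5→sprk] = [T, T]
r6 m[φ6→wind] = [F, T]
r6 m[φ7→rain] = [T, T]
r6 m[φ8→slip] = [T, T]
r6 m[slip→φ0] = [F, T]
r6 m[slip→φ1] = [T, T]
r6 m[slip→φ8] = [F, T]
r6 m[rain→φ5] = [T, T]
r6 m[rain→φ7] = [T, T]
r6 m[sprk→φ2] = [T, T]
r6 m[sprk→φ5] = [T, T]
r6 m[fog→φ1] = [F, T]
r6 m[fog→φ3] = [F, T]
r6 m[fog→φ4] = [T, T]
r6 m[snow→φ0] = [T, T]
r6 m[snow→φ2] = [T, T]
r6 m[wind→φ4] = [F, T]
r6 m[wind→φ6] = [T, T]
r6 m[ice→φ3] = [T, T]
r7 m[φ0→slip] = [T, T]
r7 m[φ0→snow] = [T, T]
r7 m[φ1→slip] = [F, T]
r7 m[φ1→fog] = [T, T]
r7 m[φ2→sprk] = [T, T]
r7 m[φ2→snow] = [T, T]
r7 m[φ3→fog] = [T, T]
r7 m[φ3→ice] = [T, F]
r7 m[φ4→fog] = [F, T]
r7 m[φ4→wind] = [T, T]
r7 m[φ5→rain] = [T, T]
r7 m[φ5→sprk] = [T, T]
r7 m[φ6→wind] = [F, T]
r7 m[φ7→rain] = [T, T]
r7 m[φ8→slip] = [T, T]
r7 m[slip→φ0] = [F, T]
r7 m[slip→φ1] = [T, T]
r7 m[slip→φ8] = [F, T]
r7 m[rain→φ5] = [T, T]
r7 m[rain→φ7] = [T, T]
r7 m[sprk→φ2] = [T, T]
r7 m[sprk→φ5] = [T, T]
r7 m[fog→φ1] = [F, T]
r7 m[fog→φ3] = [F, T]
r7 m[fog→φ4] = [T, T]
r7 m[snow→φ0] = [T, T]
r7 m[snow→φ2] = [T, T]
r7 m[wind→φ4] = [F, T]
r7 m[wind→φ6] = [T, T]
r7 m[ice→φ3] = [T, T]
fixed point reached at round 7
b[ice] = ⊗ incoming = [T, F]

b[ice] = [T, F]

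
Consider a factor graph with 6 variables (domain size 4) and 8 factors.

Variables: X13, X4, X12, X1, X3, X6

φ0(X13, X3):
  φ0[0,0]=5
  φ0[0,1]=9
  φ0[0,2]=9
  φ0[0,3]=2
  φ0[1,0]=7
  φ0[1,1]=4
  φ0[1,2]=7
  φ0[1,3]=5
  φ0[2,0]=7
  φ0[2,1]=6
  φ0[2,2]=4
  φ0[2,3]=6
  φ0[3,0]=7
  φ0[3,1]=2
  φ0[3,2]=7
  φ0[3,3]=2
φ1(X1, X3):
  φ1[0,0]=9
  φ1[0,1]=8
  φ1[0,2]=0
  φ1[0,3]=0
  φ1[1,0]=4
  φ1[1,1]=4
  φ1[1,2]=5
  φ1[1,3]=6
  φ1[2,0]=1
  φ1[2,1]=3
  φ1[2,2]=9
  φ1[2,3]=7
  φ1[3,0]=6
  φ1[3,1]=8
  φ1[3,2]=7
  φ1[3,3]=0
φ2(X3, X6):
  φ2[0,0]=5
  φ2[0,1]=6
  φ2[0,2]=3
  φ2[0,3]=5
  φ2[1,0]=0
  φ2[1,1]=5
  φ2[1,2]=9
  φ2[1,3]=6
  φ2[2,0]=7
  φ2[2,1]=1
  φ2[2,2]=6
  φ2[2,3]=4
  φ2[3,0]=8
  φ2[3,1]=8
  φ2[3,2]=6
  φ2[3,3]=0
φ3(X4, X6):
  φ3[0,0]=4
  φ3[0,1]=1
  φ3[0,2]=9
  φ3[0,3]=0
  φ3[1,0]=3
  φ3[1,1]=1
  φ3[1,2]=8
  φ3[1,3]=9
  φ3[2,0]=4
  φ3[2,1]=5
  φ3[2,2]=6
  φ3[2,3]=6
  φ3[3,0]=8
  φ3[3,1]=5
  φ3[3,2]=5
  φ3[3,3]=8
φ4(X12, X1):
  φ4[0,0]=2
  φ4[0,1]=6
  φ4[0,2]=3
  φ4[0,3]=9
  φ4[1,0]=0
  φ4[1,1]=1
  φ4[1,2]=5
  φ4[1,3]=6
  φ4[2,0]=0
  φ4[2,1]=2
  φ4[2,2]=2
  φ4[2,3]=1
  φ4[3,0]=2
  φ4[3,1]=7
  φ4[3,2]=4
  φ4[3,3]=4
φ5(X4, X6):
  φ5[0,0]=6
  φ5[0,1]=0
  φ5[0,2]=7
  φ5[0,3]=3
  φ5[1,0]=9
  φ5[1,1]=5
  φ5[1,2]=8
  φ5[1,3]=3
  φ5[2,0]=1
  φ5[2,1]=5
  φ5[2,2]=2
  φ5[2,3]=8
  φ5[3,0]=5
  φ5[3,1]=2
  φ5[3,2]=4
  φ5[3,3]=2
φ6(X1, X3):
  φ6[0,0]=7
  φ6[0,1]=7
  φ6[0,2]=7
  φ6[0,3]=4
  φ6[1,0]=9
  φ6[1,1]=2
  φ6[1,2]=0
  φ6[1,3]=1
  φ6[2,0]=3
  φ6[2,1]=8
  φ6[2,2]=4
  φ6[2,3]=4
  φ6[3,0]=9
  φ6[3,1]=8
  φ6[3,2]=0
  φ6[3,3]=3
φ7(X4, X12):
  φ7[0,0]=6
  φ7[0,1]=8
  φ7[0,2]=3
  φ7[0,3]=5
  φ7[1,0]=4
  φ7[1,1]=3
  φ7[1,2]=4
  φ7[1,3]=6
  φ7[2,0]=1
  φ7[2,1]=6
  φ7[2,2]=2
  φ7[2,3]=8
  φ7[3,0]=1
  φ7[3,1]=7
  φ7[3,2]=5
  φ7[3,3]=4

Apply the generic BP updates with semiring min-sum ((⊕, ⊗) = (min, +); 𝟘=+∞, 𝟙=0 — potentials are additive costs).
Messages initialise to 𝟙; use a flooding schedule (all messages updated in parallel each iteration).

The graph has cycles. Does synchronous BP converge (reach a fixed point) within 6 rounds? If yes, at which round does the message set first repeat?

init: all messages = 𝟙 over 4 values
r1 m[φ0→X13] = [2, 4, 4, 2]
r1 m[φ0→X3] = [5, 2, 4, 2]
r1 m[φ1→X1] = [0, 4, 1, 0]
r1 m[φ1→X3] = [1, 3, 0, 0]
r1 m[φ2→X3] = [3, 0, 1, 0]
r1 m[φ2→X6] = [0, 1, 3, 0]
r1 m[φ3→X4] = [0, 1, 4, 5]
r1 m[φ3→X6] = [3, 1, 5, 0]
r1 m[φ4→X12] = [2, 0, 0, 2]
r1 m[φ4→X1] = [0, 1, 2, 1]
r1 m[φ5→X4] = [0, 3, 1, 2]
r1 m[φ5→X6] = [1, 0, 2, 2]
r1 m[φ6→X1] = [4, 0, 3, 0]
r1 m[φ6→X3] = [3, 2, 0, 1]
r1 m[φ7→X4] = [3, 3, 1, 1]
r1 m[φ7→X12] = [1, 3, 2, 4]
r1 m[X13→φ0] = [0, 0, 0, 0]
r1 m[X4→φ3] = [0, 0, 0, 0]
r1 m[X4→φ5] = [0, 0, 0, 0]
r1 m[X4→φ7] = [0, 0, 0, 0]
r1 m[X12→φ4] = [0, 0, 0, 0]
r1 m[X12→φ7] = [0, 0, 0, 0]
r1 m[X1→φ1] = [0, 0, 0, 0]
r1 m[X1→φ4] = [0, 0, 0, 0]
r1 m[X1→φ6] = [0, 0, 0, 0]
r1 m[X3→φ0] = [0, 0, 0, 0]
r1 m[X3→φ1] = [0, 0, 0, 0]
r1 m[X3→φ2] = [0, 0, 0, 0]
r1 m[X3→φ6] = [0, 0, 0, 0]
r1 m[X6→φ2] = [0, 0, 0, 0]
r1 m[X6→φ3] = [0, 0, 0, 0]
r1 m[X6→φ5] = [0, 0, 0, 0]
r2 m[φ0→X13] = [2, 4, 4, 2]
r2 m[φ0→X3] = [5, 2, 4, 2]
r2 m[φ1→X1] = [0, 4, 1, 0]
r2 m[φ1→X3] = [1, 3, 0, 0]
r2 m[φ2→X3] = [3, 0, 1, 0]
r2 m[φ2→X6] = [0, 1, 3, 0]
r2 m[φ3→X4] = [0, 1, 4, 5]
r2 m[φ3→X6] = [3, 1, 5, 0]
r2 m[φ4→X12] = [2, 0, 0, 2]
r2 m[φ4→X1] = [0, 1, 2, 1]
r2 m[φ5→X4] = [0, 3, 1, 2]
r2 m[φ5→X6] = [1, 0, 2, 2]
r2 m[φ6→X1] = [4, 0, 3, 0]
r2 m[φ6→X3] = [3, 2, 0, 1]
r2 m[φ7→X4] = [3, 3, 1, 1]
r2 m[φ7→X12] = [1, 3, 2, 4]
r2 m[X13→φ0] = [0, 0, 0, 0]
r2 m[X4→φ3] = [3, 6, 2, 3]
r2 m[X4→φ5] = [3, 4, 5, 6]
r2 m[X4→φ7] = [0, 4, 5, 7]
r2 m[X12→φ4] = [1, 3, 2, 4]
r2 m[X12→φ7] = [2, 0, 0, 2]
r2 m[X1→φ1] = [4, 1, 5, 1]
r2 m[X1→φ4] = [4, 4, 4, 0]
r2 m[X1→φ6] = [0, 5, 3, 1]
r2 m[X3→φ0] = [7, 5, 1, 1]
r2 m[X3→φ1] = [11, 4, 5, 3]
r2 m[X3→φ2] = [9, 7, 4, 3]
r2 m[X3→φ6] = [9, 5, 5, 2]
r2 m[X6→φ2] = [4, 1, 7, 2]
r2 m[X6→φ3] = [1, 1, 5, 2]
r2 m[X6→φ5] = [3, 2, 8, 0]
r3 m[φ0→X13] = [3, 6, 5, 3]
r3 m[φ0→X3] = [5, 2, 4, 2]
r3 m[φ1→X1] = [3, 8, 7, 3]
r3 m[φ1→X3] = [5, 5, 4, 1]
r3 m[φ2→X3] = [7, 4, 2, 2]
r3 m[φ2→X6] = [7, 5, 9, 3]
r3 m[φ3→X4] = [2, 2, 5, 6]
r3 m[φ3→X6] = [6, 4, 8, 3]
r3 m[φ4→X12] = [6, 4, 1, 4]
r3 m[φ4→X1] = [2, 4, 4, 3]
r3 m[φ5→X4] = [2, 3, 4, 2]
r3 m[φ5→X6] = [6, 3, 7, 6]
r3 m[φ6→X1] = [6, 3, 6, 5]
r3 m[φ6→X3] = [6, 7, 1, 4]
r3 m[φ7→X4] = [3, 3, 2, 3]
r3 m[φ7→X12] = [6, 7, 3, 5]
r3 m[X13→φ0] = [0, 0, 0, 0]
r3 m[X4→φ3] = [3, 6, 2, 3]
r3 m[X4→φ5] = [3, 4, 5, 6]
r3 m[X4→φ7] = [0, 4, 5, 7]
r3 m[X12→φ4] = [1, 3, 2, 4]
r3 m[X12→φ7] = [2, 0, 0, 2]
r3 m[X1→φ1] = [4, 1, 5, 1]
r3 m[X1→φ4] = [4, 4, 4, 0]
r3 m[X1→φ6] = [0, 5, 3, 1]
r3 m[X3→φ0] = [7, 5, 1, 1]
r3 m[X3→φ1] = [11, 4, 5, 3]
r3 m[X3→φ2] = [9, 7, 4, 3]
r3 m[X3→φ6] = [9, 5, 5, 2]
r3 m[X6→φ2] = [4, 1, 7, 2]
r3 m[X6→φ3] = [1, 1, 5, 2]
r3 m[X6→φ5] = [3, 2, 8, 0]
r4 m[φ0→X13] = [3, 6, 5, 3]
r4 m[φ0→X3] = [5, 2, 4, 2]
r4 m[φ1→X1] = [3, 8, 7, 3]
r4 m[φ1→X3] = [5, 5, 4, 1]
r4 m[φ2→X3] = [7, 4, 2, 2]
r4 m[φ2→X6] = [7, 5, 9, 3]
r4 m[φ3→X4] = [2, 2, 5, 6]
r4 m[φ3→X6] = [6, 4, 8, 3]
r4 m[φ4→X12] = [6, 4, 1, 4]
r4 m[φ4→X1] = [2, 4, 4, 3]
r4 m[φ5→X4] = [2, 3, 4, 2]
r4 m[φ5→X6] = [6, 3, 7, 6]
r4 m[φ6→X1] = [6, 3, 6, 5]
r4 m[φ6→X3] = [6, 7, 1, 4]
r4 m[φ7→X4] = [3, 3, 2, 3]
r4 m[φ7→X12] = [6, 7, 3, 5]
r4 m[X13→φ0] = [0, 0, 0, 0]
r4 m[X4→φ3] = [5, 6, 6, 5]
r4 m[X4→φ5] = [5, 5, 7, 9]
r4 m[X4→φ7] = [4, 5, 9, 8]
r4 m[X12→φ4] = [6, 7, 3, 5]
r4 m[X12→φ7] = [6, 4, 1, 4]
r4 m[X1→φ1] = [8, 7, 10, 8]
r4 m[X1→φ4] = [9, 11, 13, 8]
r4 m[X1→φ6] = [5, 12, 11, 6]
r4 m[X3→φ0] = [18, 16, 7, 7]
r4 m[X3→φ1] = [18, 13, 7, 8]
r4 m[X3→φ2] = [16, 14, 9, 7]
r4 m[X3→φ6] = [17, 11, 10, 5]
r4 m[X6→φ2] = [12, 7, 15, 9]
r4 m[X6→φ3] = [13, 8, 16, 9]
r4 m[X6→φ5] = [13, 9, 17, 6]
r5 m[φ0→X13] = [9, 12, 11, 9]
r5 m[φ0→X3] = [5, 2, 4, 2]
r5 m[φ1→X1] = [7, 12, 15, 8]
r5 m[φ1→X3] = [11, 11, 8, 8]
r5 m[φ2→X3] = [13, 12, 8, 9]
r5 m[φ2→X6] = [14, 10, 13, 7]
r5 m[φ3→X4] = [9, 9, 13, 13]
r5 m[φ3→X6] = [9, 6, 10, 5]
r5 m[φ4→X12] = [11, 9, 9, 11]
r5 m[φ4→X1] = [3, 5, 5, 4]
r5 m[φ5→X4] = [9, 9, 14, 8]
r5 m[φ5→X6] = [8, 5, 9, 8]
r5 m[φ6→X1] = [9, 6, 9, 8]
r5 m[φ6→X3] = [12, 12, 6, 9]
r5 m[φ7→X4] = [4, 5, 3, 6]
r5 m[φ7→X12] = [9, 8, 7, 9]
r5 m[X13→φ0] = [0, 0, 0, 0]
r5 m[X4→φ3] = [5, 6, 6, 5]
r5 m[X4→φ5] = [5, 5, 7, 9]
r5 m[X4→φ7] = [4, 5, 9, 8]
r5 m[X12→φ4] = [6, 7, 3, 5]
r5 m[X12→φ7] = [6, 4, 1, 4]
r5 m[X1→φ1] = [8, 7, 10, 8]
r5 m[X1→φ4] = [9, 11, 13, 8]
r5 m[X1→φ6] = [5, 12, 11, 6]
r5 m[X3→φ0] = [18, 16, 7, 7]
r5 m[X3→φ1] = [18, 13, 7, 8]
r5 m[X3→φ2] = [16, 14, 9, 7]
r5 m[X3→φ6] = [17, 11, 10, 5]
r5 m[X6→φ2] = [12, 7, 15, 9]
r5 m[X6→φ3] = [13, 8, 16, 9]
r5 m[X6→φ5] = [13, 9, 17, 6]
r6 m[φ0→X13] = [9, 12, 11, 9]
r6 m[φ0→X3] = [5, 2, 4, 2]
r6 m[φ1→X1] = [7, 12, 15, 8]
r6 m[φ1→X3] = [11, 11, 8, 8]
r6 m[φ2→X3] = [13, 12, 8, 9]
r6 m[φ2→X6] = [14, 10, 13, 7]
r6 m[φ3→X4] = [9, 9, 13, 13]
r6 m[φ3→X6] = [9, 6, 10, 5]
r6 m[φ4→X12] = [11, 9, 9, 11]
r6 m[φ4→X1] = [3, 5, 5, 4]
r6 m[φ5→X4] = [9, 9, 14, 8]
r6 m[φ5→X6] = [8, 5, 9, 8]
r6 m[φ6→X1] = [9, 6, 9, 8]
r6 m[φ6→X3] = [12, 12, 6, 9]
r6 m[φ7→X4] = [4, 5, 3, 6]
r6 m[φ7→X12] = [9, 8, 7, 9]
r6 m[X13→φ0] = [0, 0, 0, 0]
r6 m[X4→φ3] = [13, 14, 17, 14]
r6 m[X4→φ5] = [13, 14, 16, 19]
r6 m[X4→φ7] = [18, 18, 27, 21]
r6 m[X12→φ4] = [9, 8, 7, 9]
r6 m[X12→φ7] = [11, 9, 9, 11]
r6 m[X1→φ1] = [12, 11, 14, 12]
r6 m[X1→φ4] = [16, 18, 24, 16]
r6 m[X1→φ6] = [10, 17, 20, 12]
r6 m[X3→φ0] = [36, 35, 22, 26]
r6 m[X3→φ1] = [30, 26, 18, 20]
r6 m[X3→φ2] = [28, 25, 18, 19]
r6 m[X3→φ6] = [29, 25, 20, 19]
r6 m[X6→φ2] = [17, 11, 19, 13]
r6 m[X6→φ3] = [22, 15, 22, 15]
r6 m[X6→φ5] = [23, 16, 23, 12]
no fixed point within 6 rounds

NOT CONVERGED within 6 rounds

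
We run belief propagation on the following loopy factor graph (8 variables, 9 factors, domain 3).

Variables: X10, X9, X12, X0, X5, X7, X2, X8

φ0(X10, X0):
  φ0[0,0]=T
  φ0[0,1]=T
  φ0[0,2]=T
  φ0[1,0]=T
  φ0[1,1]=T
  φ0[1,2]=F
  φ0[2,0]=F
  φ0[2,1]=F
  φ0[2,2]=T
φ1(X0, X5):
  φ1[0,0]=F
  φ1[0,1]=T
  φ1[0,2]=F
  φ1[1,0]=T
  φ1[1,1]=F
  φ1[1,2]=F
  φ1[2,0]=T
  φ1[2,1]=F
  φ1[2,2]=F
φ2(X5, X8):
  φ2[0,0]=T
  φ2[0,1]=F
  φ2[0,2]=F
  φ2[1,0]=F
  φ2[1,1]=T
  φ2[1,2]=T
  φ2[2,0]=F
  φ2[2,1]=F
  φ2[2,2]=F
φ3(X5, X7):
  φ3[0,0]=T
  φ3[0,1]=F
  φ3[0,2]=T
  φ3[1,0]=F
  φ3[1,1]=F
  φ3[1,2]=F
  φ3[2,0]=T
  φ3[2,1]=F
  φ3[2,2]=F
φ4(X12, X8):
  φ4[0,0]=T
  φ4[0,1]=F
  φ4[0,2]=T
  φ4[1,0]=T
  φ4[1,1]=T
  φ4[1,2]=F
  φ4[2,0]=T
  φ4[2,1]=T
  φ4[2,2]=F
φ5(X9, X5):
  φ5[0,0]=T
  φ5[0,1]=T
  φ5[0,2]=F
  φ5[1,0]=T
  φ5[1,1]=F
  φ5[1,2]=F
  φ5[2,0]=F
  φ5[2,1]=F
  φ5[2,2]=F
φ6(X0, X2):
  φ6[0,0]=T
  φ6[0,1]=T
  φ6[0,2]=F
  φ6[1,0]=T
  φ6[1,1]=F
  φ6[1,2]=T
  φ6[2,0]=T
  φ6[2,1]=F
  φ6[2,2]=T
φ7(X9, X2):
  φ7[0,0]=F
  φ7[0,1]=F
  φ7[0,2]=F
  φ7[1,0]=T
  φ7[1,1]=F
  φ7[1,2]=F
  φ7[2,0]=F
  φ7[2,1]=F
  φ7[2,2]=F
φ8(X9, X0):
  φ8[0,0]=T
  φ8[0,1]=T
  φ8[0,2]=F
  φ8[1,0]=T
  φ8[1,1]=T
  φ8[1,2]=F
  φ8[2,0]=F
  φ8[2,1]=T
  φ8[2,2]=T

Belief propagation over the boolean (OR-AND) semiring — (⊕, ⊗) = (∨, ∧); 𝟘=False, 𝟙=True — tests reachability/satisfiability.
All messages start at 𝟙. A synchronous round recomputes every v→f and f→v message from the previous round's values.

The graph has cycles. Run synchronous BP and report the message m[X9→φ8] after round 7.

message @ round 7 = [F, T, F]

init: all messages = 𝟙 over 3 values
r1 m[φ0→X10] = [T, T, T]
r1 m[φ0→X0] = [T, T, T]
r1 m[φ1→X0] = [T, T, T]
r1 m[φ1→X5] = [T, T, F]
r1 m[φ2→X5] = [T, T, F]
r1 m[φ2→X8] = [T, T, T]
r1 m[φ3→X5] = [T, F, T]
r1 m[φ3→X7] = [T, F, T]
r1 m[φ4→X12] = [T, T, T]
r1 m[φ4→X8] = [T, T, T]
r1 m[φ5→X9] = [T, T, F]
r1 m[φ5→X5] = [T, T, F]
r1 m[φ6→X0] = [T, T, T]
r1 m[φ6→X2] = [T, T, T]
r1 m[φ7→X9] = [F, T, F]
r1 m[φ7→X2] = [T, F, F]
r1 m[φ8→X9] = [T, T, T]
r1 m[φ8→X0] = [T, T, T]
r1 m[X10→φ0] = [T, T, T]
r1 m[X9→φ5] = [T, T, T]
r1 m[X9→φ7] = [T, T, T]
r1 m[X9→φ8] = [T, T, T]
r1 m[X12→φ4] = [T, T, T]
r1 m[X0→φ0] = [T, T, T]
r1 m[X0→φ1] = [T, T, T]
r1 m[X0→φ6] = [T, T, T]
r1 m[X0→φ8] = [T, T, T]
r1 m[X5→φ1] = [T, T, T]
r1 m[X5→φ2] = [T, T, T]
r1 m[X5→φ3] = [T, T, T]
r1 m[X5→φ5] = [T, T, T]
r1 m[X7→φ3] = [T, T, T]
r1 m[X2→φ6] = [T, T, T]
r1 m[X2→φ7] = [T, T, T]
r1 m[X8→φ2] = [T, T, T]
r1 m[X8→φ4] = [T, T, T]
r2 m[φ0→X10] = [T, T, T]
r2 m[φ0→X0] = [T, T, T]
r2 m[φ1→X0] = [T, T, T]
r2 m[φ1→X5] = [T, T, F]
r2 m[φ2→X5] = [T, T, F]
r2 m[φ2→X8] = [T, T, T]
r2 m[φ3→X5] = [T, F, T]
r2 m[φ3→X7] = [T, F, T]
r2 m[φ4→X12] = [T, T, T]
r2 m[φ4→X8] = [T, T, T]
r2 m[φ5→X9] = [T, T, F]
r2 m[φ5→X5] = [T, T, F]
r2 m[φ6→X0] = [T, T, T]
r2 m[φ6→X2] = [T, T, T]
r2 m[φ7→X9] = [F, T, F]
r2 m[φ7→X2] = [T, F, F]
r2 m[φ8→X9] = [T, T, T]
r2 m[φ8→X0] = [T, T, T]
r2 m[X10→φ0] = [T, T, T]
r2 m[X9→φ5] = [F, T, F]
r2 m[X9→φ7] = [T, T, F]
r2 m[X9→φ8] = [F, T, F]
r2 m[X12→φ4] = [T, T, T]
r2 m[X0→φ0] = [T, T, T]
r2 m[X0→φ1] = [T, T, T]
r2 m[X0→φ6] = [T, T, T]
r2 m[X0→φ8] = [T, T, T]
r2 m[X5→φ1] = [T, F, F]
r2 m[X5→φ2] = [T, F, F]
r2 m[X5→φ3] = [T, T, F]
r2 m[X5→φ5] = [T, F, F]
r2 m[X7→φ3] = [T, T, T]
r2 m[X2→φ6] = [T, F, F]
r2 m[X2→φ7] = [T, T, T]
r2 m[X8→φ2] = [T, T, T]
r2 m[X8→φ4] = [T, T, T]
r3 m[φ0→X10] = [T, T, T]
r3 m[φ0→X0] = [T, T, T]
r3 m[φ1→X0] = [F, T, T]
r3 m[φ1→X5] = [T, T, F]
r3 m[φ2→X5] = [T, T, F]
r3 m[φ2→X8] = [T, F, F]
r3 m[φ3→X5] = [T, F, T]
r3 m[φ3→X7] = [T, F, T]
r3 m[φ4→X12] = [T, T, T]
r3 m[φ4→X8] = [T, T, T]
r3 m[φ5→X9] = [T, T, F]
r3 m[φ5→X5] = [T, F, F]
r3 m[φ6→X0] = [T, T, T]
r3 m[φ6→X2] = [T, T, T]
r3 m[φ7→X9] = [F, T, F]
r3 m[φ7→X2] = [T, F, F]
r3 m[φ8→X9] = [T, T, T]
r3 m[φ8→X0] = [T, T, F]
r3 m[X10→φ0] = [T, T, T]
r3 m[X9→φ5] = [F, T, F]
r3 m[X9→φ7] = [T, T, F]
r3 m[X9→φ8] = [F, T, F]
r3 m[X12→φ4] = [T, T, T]
r3 m[X0→φ0] = [T, T, T]
r3 m[X0→φ1] = [T, T, T]
r3 m[X0→φ6] = [T, T, T]
r3 m[X0→φ8] = [T, T, T]
r3 m[X5→φ1] = [T, F, F]
r3 m[X5→φ2] = [T, F, F]
r3 m[X5→φ3] = [T, T, F]
r3 m[X5→φ5] = [T, F, F]
r3 m[X7→φ3] = [T, T, T]
r3 m[X2→φ6] = [T, F, F]
r3 m[X2→φ7] = [T, T, T]
r3 m[X8→φ2] = [T, T, T]
r3 m[X8→φ4] = [T, T, T]
r4 m[φ0→X10] = [T, T, T]
r4 m[φ0→X0] = [T, T, T]
r4 m[φ1→X0] = [F, T, T]
r4 m[φ1→X5] = [T, T, F]
r4 m[φ2→X5] = [T, T, F]
r4 m[φ2→X8] = [T, F, F]
r4 m[φ3→X5] = [T, F, T]
r4 m[φ3→X7] = [T, F, T]
r4 m[φ4→X12] = [T, T, T]
r4 m[φ4→X8] = [T, T, T]
r4 m[φ5→X9] = [T, T, F]
r4 m[φ5→X5] = [T, F, F]
r4 m[φ6→X0] = [T, T, T]
r4 m[φ6→X2] = [T, T, T]
r4 m[φ7→X9] = [F, T, F]
r4 m[φ7→X2] = [T, F, F]
r4 m[φ8→X9] = [T, T, T]
r4 m[φ8→X0] = [T, T, F]
r4 m[X10→φ0] = [T, T, T]
r4 m[X9→φ5] = [F, T, F]
r4 m[X9→φ7] = [T, T, F]
r4 m[X9→φ8] = [F, T, F]
r4 m[X12→φ4] = [T, T, T]
r4 m[X0→φ0] = [F, T, F]
r4 m[X0→φ1] = [T, T, F]
r4 m[X0→φ6] = [F, T, F]
r4 m[X0→φ8] = [F, T, T]
r4 m[X5→φ1] = [T, F, F]
r4 m[X5→φ2] = [T, F, F]
r4 m[X5→φ3] = [T, F, F]
r4 m[X5→φ5] = [T, F, F]
r4 m[X7→φ3] = [T, T, T]
r4 m[X2→φ6] = [T, F, F]
r4 m[X2→φ7] = [T, T, T]
r4 m[X8→φ2] = [T, T, T]
r4 m[X8→φ4] = [T, F, F]
r5 m[φ0→X10] = [T, T, F]
r5 m[φ0→X0] = [T, T, T]
r5 m[φ1→X0] = [F, T, T]
r5 m[φ1→X5] = [T, T, F]
r5 m[φ2→X5] = [T, T, F]
r5 m[φ2→X8] = [T, F, F]
r5 m[φ3→X5] = [T, F, T]
r5 m[φ3→X7] = [T, F, T]
r5 m[φ4→X12] = [T, T, T]
r5 m[φ4→X8] = [T, T, T]
r5 m[φ5→X9] = [T, T, F]
r5 m[φ5→X5] = [T, F, F]
r5 m[φ6→X0] = [T, T, T]
r5 m[φ6→X2] = [T, F, T]
r5 m[φ7→X9] = [F, T, F]
r5 m[φ7→X2] = [T, F, F]
r5 m[φ8→X9] = [T, T, T]
r5 m[φ8→X0] = [T, T, F]
r5 m[X10→φ0] = [T, T, T]
r5 m[X9→φ5] = [F, T, F]
r5 m[X9→φ7] = [T, T, F]
r5 m[X9→φ8] = [F, T, F]
r5 m[X12→φ4] = [T, T, T]
r5 m[X0→φ0] = [F, T, F]
r5 m[X0→φ1] = [T, T, F]
r5 m[X0→φ6] = [F, T, F]
r5 m[X0→φ8] = [F, T, T]
r5 m[X5→φ1] = [T, F, F]
r5 m[X5→φ2] = [T, F, F]
r5 m[X5→φ3] = [T, F, F]
r5 m[X5→φ5] = [T, F, F]
r5 m[X7→φ3] = [T, T, T]
r5 m[X2→φ6] = [T, F, F]
r5 m[X2→φ7] = [T, T, T]
r5 m[X8→φ2] = [T, T, T]
r5 m[X8→φ4] = [T, F, F]
r6 m[φ0→X10] = [T, T, F]
r6 m[φ0→X0] = [T, T, T]
r6 m[φ1→X0] = [F, T, T]
r6 m[φ1→X5] = [T, T, F]
r6 m[φ2→X5] = [T, T, F]
r6 m[φ2→X8] = [T, F, F]
r6 m[φ3→X5] = [T, F, T]
r6 m[φ3→X7] = [T, F, T]
r6 m[φ4→X12] = [T, T, T]
r6 m[φ4→X8] = [T, T, T]
r6 m[φ5→X9] = [T, T, F]
r6 m[φ5→X5] = [T, F, F]
r6 m[φ6→X0] = [T, T, T]
r6 m[φ6→X2] = [T, F, T]
r6 m[φ7→X9] = [F, T, F]
r6 m[φ7→X2] = [T, F, F]
r6 m[φ8→X9] = [T, T, T]
r6 m[φ8→X0] = [T, T, F]
r6 m[X10→φ0] = [T, T, T]
r6 m[X9→φ5] = [F, T, F]
r6 m[X9→φ7] = [T, T, F]
r6 m[X9→φ8] = [F, T, F]
r6 m[X12→φ4] = [T, T, T]
r6 m[X0→φ0] = [F, T, F]
r6 m[X0→φ1] = [T, T, F]
r6 m[X0→φ6] = [F, T, F]
r6 m[X0→φ8] = [F, T, T]
r6 m[X5→φ1] = [T, F, F]
r6 m[X5→φ2] = [T, F, F]
r6 m[X5→φ3] = [T, F, F]
r6 m[X5→φ5] = [T, F, F]
r6 m[X7→φ3] = [T, T, T]
r6 m[X2→φ6] = [T, F, F]
r6 m[X2→φ7] = [T, F, T]
r6 m[X8→φ2] = [T, T, T]
r6 m[X8→φ4] = [T, F, F]
r7 m[φ0→X10] = [T, T, F]
r7 m[φ0→X0] = [T, T, T]
r7 m[φ1→X0] = [F, T, T]
r7 m[φ1→X5] = [T, T, F]
r7 m[φ2→X5] = [T, T, F]
r7 m[φ2→X8] = [T, F, F]
r7 m[φ3→X5] = [T, F, T]
r7 m[φ3→X7] = [T, F, T]
r7 m[φ4→X12] = [T, T, T]
r7 m[φ4→X8] = [T, T, T]
r7 m[φ5→X9] = [T, T, F]
r7 m[φ5→X5] = [T, F, F]
r7 m[φ6→X0] = [T, T, T]
r7 m[φ6→X2] = [T, F, T]
r7 m[φ7→X9] = [F, T, F]
r7 m[φ7→X2] = [T, F, F]
r7 m[φ8→X9] = [T, T, T]
r7 m[φ8→X0] = [T, T, F]
r7 m[X10→φ0] = [T, T, T]
r7 m[X9→φ5] = [F, T, F]
r7 m[X9→φ7] = [T, T, F]
r7 m[X9→φ8] = [F, T, F]
r7 m[X12→φ4] = [T, T, T]
r7 m[X0→φ0] = [F, T, F]
r7 m[X0→φ1] = [T, T, F]
r7 m[X0→φ6] = [F, T, F]
r7 m[X0→φ8] = [F, T, T]
r7 m[X5→φ1] = [T, F, F]
r7 m[X5→φ2] = [T, F, F]
r7 m[X5→φ3] = [T, F, F]
r7 m[X5→φ5] = [T, F, F]
r7 m[X7→φ3] = [T, T, T]
r7 m[X2→φ6] = [T, F, F]
r7 m[X2→φ7] = [T, F, T]
r7 m[X8→φ2] = [T, T, T]
r7 m[X8→φ4] = [T, F, F]
fixed point reached at round 7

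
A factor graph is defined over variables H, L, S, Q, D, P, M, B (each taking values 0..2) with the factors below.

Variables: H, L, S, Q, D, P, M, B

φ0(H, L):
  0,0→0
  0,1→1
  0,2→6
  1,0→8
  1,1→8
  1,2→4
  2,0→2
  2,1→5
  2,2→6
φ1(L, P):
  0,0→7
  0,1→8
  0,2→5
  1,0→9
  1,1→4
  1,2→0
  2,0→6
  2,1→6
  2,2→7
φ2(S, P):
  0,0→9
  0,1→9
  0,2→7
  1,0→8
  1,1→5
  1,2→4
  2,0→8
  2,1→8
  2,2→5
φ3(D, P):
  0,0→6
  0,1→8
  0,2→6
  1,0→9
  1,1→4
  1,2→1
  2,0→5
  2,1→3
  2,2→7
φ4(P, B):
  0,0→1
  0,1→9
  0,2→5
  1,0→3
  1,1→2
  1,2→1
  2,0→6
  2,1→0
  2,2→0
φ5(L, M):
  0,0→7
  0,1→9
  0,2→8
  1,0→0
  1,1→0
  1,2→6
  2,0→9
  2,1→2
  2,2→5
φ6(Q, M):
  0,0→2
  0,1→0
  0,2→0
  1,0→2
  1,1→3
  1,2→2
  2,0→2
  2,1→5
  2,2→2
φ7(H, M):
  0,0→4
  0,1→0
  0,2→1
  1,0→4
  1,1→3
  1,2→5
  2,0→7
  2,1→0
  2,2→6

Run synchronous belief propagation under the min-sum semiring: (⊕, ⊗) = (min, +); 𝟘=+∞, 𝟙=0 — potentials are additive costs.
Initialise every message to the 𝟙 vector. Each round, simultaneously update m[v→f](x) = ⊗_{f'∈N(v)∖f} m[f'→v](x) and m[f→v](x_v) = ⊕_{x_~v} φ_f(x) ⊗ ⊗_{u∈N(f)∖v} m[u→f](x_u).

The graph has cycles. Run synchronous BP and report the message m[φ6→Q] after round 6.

init: all messages = 𝟙 over 3 values
r1 m[φ0→H] = [0, 4, 2]
r1 m[φ0→L] = [0, 1, 4]
r1 m[φ1→L] = [5, 0, 6]
r1 m[φ1→P] = [6, 4, 0]
r1 m[φ2→S] = [7, 4, 5]
r1 m[φ2→P] = [8, 5, 4]
r1 m[φ3→D] = [6, 1, 3]
r1 m[φ3→P] = [5, 3, 1]
r1 m[φ4→P] = [1, 1, 0]
r1 m[φ4→B] = [1, 0, 0]
r1 m[φ5→L] = [7, 0, 2]
r1 m[φ5→M] = [0, 0, 5]
r1 m[φ6→Q] = [0, 2, 2]
r1 m[φ6→M] = [2, 0, 0]
r1 m[φ7→H] = [0, 3, 0]
r1 m[φ7→M] = [4, 0, 1]
r1 m[H→φ0] = [0, 0, 0]
r1 m[H→φ7] = [0, 0, 0]
r1 m[L→φ0] = [0, 0, 0]
r1 m[L→φ1] = [0, 0, 0]
r1 m[L→φ5] = [0, 0, 0]
r1 m[S→φ2] = [0, 0, 0]
r1 m[Q→φ6] = [0, 0, 0]
r1 m[D→φ3] = [0, 0, 0]
r1 m[P→φ1] = [0, 0, 0]
r1 m[P→φ2] = [0, 0, 0]
r1 m[P→φ3] = [0, 0, 0]
r1 m[P→φ4] = [0, 0, 0]
r1 m[M→φ5] = [0, 0, 0]
r1 m[M→φ6] = [0, 0, 0]
r1 m[M→φ7] = [0, 0, 0]
r1 m[B→φ4] = [0, 0, 0]
r2 m[φ0→H] = [0, 4, 2]
r2 m[φ0→L] = [0, 1, 4]
r2 m[φ1→L] = [5, 0, 6]
r2 m[φ1→P] = [6, 4, 0]
r2 m[φ2→S] = [7, 4, 5]
r2 m[φ2→P] = [8, 5, 4]
r2 m[φ3→D] = [6, 1, 3]
r2 m[φ3→P] = [5, 3, 1]
r2 m[φ4→P] = [1, 1, 0]
r2 m[φ4→B] = [1, 0, 0]
r2 m[φ5→L] = [7, 0, 2]
r2 m[φ5→M] = [0, 0, 5]
r2 m[φ6→Q] = [0, 2, 2]
r2 m[φ6→M] = [2, 0, 0]
r2 m[φ7→H] = [0, 3, 0]
r2 m[φ7→M] = [4, 0, 1]
r2 m[H→φ0] = [0, 3, 0]
r2 m[H→φ7] = [0, 4, 2]
r2 m[L→φ0] = [12, 0, 8]
r2 m[L→φ1] = [7, 1, 6]
r2 m[L→φ5] = [5, 1, 10]
r2 m[S→φ2] = [0, 0, 0]
r2 m[Q→φ6] = [0, 0, 0]
r2 m[D→φ3] = [0, 0, 0]
r2 m[P→φ1] = [14, 9, 5]
r2 m[P→φ2] = [12, 8, 1]
r2 m[P→φ3] = [15, 10, 4]
r2 m[P→φ4] = [19, 12, 5]
r2 m[M→φ5] = [6, 0, 1]
r2 m[M→φ6] = [4, 0, 6]
r2 m[M→φ7] = [2, 0, 5]
r2 m[B→φ4] = [0, 0, 0]
r3 m[φ0→H] = [1, 8, 5]
r3 m[φ0→L] = [0, 1, 6]
r3 m[φ1→L] = [10, 5, 12]
r3 m[φ1→P] = [10, 5, 1]
r3 m[φ2→S] = [8, 5, 6]
r3 m[φ2→P] = [8, 5, 4]
r3 m[φ3→D] = [10, 5, 11]
r3 m[φ3→P] = [5, 3, 1]
r3 m[φ4→P] = [1, 1, 0]
r3 m[φ4→B] = [11, 5, 5]
r3 m[φ5→L] = [9, 0, 2]
r3 m[φ5→M] = [1, 1, 7]
r3 m[φ6→Q] = [0, 3, 5]
r3 m[φ6→M] = [2, 0, 0]
r3 m[φ7→H] = [0, 3, 0]
r3 m[φ7→M] = [4, 0, 1]
r3 m[H→φ0] = [0, 3, 0]
r3 m[H→φ7] = [0, 4, 2]
r3 m[L→φ0] = [12, 0, 8]
r3 m[L→φ1] = [7, 1, 6]
r3 m[L→φ5] = [5, 1, 10]
r3 m[S→φ2] = [0, 0, 0]
r3 m[Q→φ6] = [0, 0, 0]
r3 m[D→φ3] = [0, 0, 0]
r3 m[P→φ1] = [14, 9, 5]
r3 m[P→φ2] = [12, 8, 1]
r3 m[P→φ3] = [15, 10, 4]
r3 m[P→φ4] = [19, 12, 5]
r3 m[M→φ5] = [6, 0, 1]
r3 m[M→φ6] = [4, 0, 6]
r3 m[M→φ7] = [2, 0, 5]
r3 m[B→φ4] = [0, 0, 0]
r4 m[φ0→H] = [1, 8, 5]
r4 m[φ0→L] = [0, 1, 6]
r4 m[φ1→L] = [10, 5, 12]
r4 m[φ1→P] = [10, 5, 1]
r4 m[φ2→S] = [8, 5, 6]
r4 m[φ2→P] = [8, 5, 4]
r4 m[φ3→D] = [10, 5, 11]
r4 m[φ3→P] = [5, 3, 1]
r4 m[φ4→P] = [1, 1, 0]
r4 m[φ4→B] = [11, 5, 5]
r4 m[φ5→L] = [9, 0, 2]
r4 m[φ5→M] = [1, 1, 7]
r4 m[φ6→Q] = [0, 3, 5]
r4 m[φ6→M] = [2, 0, 0]
r4 m[φ7→H] = [0, 3, 0]
r4 m[φ7→M] = [4, 0, 1]
r4 m[H→φ0] = [0, 3, 0]
r4 m[H→φ7] = [1, 8, 5]
r4 m[L→φ0] = [19, 5, 14]
r4 m[L→φ1] = [9, 1, 8]
r4 m[L→φ5] = [10, 6, 18]
r4 m[S→φ2] = [0, 0, 0]
r4 m[Q→φ6] = [0, 0, 0]
r4 m[D→φ3] = [0, 0, 0]
r4 m[P→φ1] = [14, 9, 5]
r4 m[P→φ2] = [16, 9, 2]
r4 m[P→φ3] = [19, 11, 5]
r4 m[P→φ4] = [23, 13, 6]
r4 m[M→φ5] = [6, 0, 1]
r4 m[M→φ6] = [5, 1, 8]
r4 m[M→φ7] = [3, 1, 7]
r4 m[B→φ4] = [0, 0, 0]
r5 m[φ0→H] = [6, 13, 10]
r5 m[φ0→L] = [0, 1, 6]
r5 m[φ1→L] = [10, 5, 12]
r5 m[φ1→P] = [10, 5, 1]
r5 m[φ2→S] = [9, 6, 7]
r5 m[φ2→P] = [8, 5, 4]
r5 m[φ3→D] = [11, 6, 12]
r5 m[φ3→P] = [5, 3, 1]
r5 m[φ4→P] = [1, 1, 0]
r5 m[φ4→B] = [12, 6, 6]
r5 m[φ5→L] = [9, 0, 2]
r5 m[φ5→M] = [6, 6, 12]
r5 m[φ6→Q] = [1, 4, 6]
r5 m[φ6→M] = [2, 0, 0]
r5 m[φ7→H] = [1, 4, 1]
r5 m[φ7→M] = [5, 1, 2]
r5 m[H→φ0] = [0, 3, 0]
r5 m[H→φ7] = [1, 8, 5]
r5 m[L→φ0] = [19, 5, 14]
r5 m[L→φ1] = [9, 1, 8]
r5 m[L→φ5] = [10, 6, 18]
r5 m[S→φ2] = [0, 0, 0]
r5 m[Q→φ6] = [0, 0, 0]
r5 m[D→φ3] = [0, 0, 0]
r5 m[P→φ1] = [14, 9, 5]
r5 m[P→φ2] = [16, 9, 2]
r5 m[P→φ3] = [19, 11, 5]
r5 m[P→φ4] = [23, 13, 6]
r5 m[M→φ5] = [6, 0, 1]
r5 m[M→φ6] = [5, 1, 8]
r5 m[M→φ7] = [3, 1, 7]
r5 m[B→φ4] = [0, 0, 0]
r6 m[φ0→H] = [6, 13, 10]
r6 m[φ0→L] = [0, 1, 6]
r6 m[φ1→L] = [10, 5, 12]
r6 m[φ1→P] = [10, 5, 1]
r6 m[φ2→S] = [9, 6, 7]
r6 m[φ2→P] = [8, 5, 4]
r6 m[φ3→D] = [11, 6, 12]
r6 m[φ3→P] = [5, 3, 1]
r6 m[φ4→P] = [1, 1, 0]
r6 m[φ4→B] = [12, 6, 6]
r6 m[φ5→L] = [9, 0, 2]
r6 m[φ5→M] = [6, 6, 12]
r6 m[φ6→Q] = [1, 4, 6]
r6 m[φ6→M] = [2, 0, 0]
r6 m[φ7→H] = [1, 4, 1]
r6 m[φ7→M] = [5, 1, 2]
r6 m[H→φ0] = [1, 4, 1]
r6 m[H→φ7] = [6, 13, 10]
r6 m[L→φ0] = [19, 5, 14]
r6 m[L→φ1] = [9, 1, 8]
r6 m[L→φ5] = [10, 6, 18]
r6 m[S→φ2] = [0, 0, 0]
r6 m[Q→φ6] = [0, 0, 0]
r6 m[D→φ3] = [0, 0, 0]
r6 m[P→φ1] = [14, 9, 5]
r6 m[P→φ2] = [16, 9, 2]
r6 m[P→φ3] = [19, 11, 5]
r6 m[P→φ4] = [23, 13, 6]
r6 m[M→φ5] = [7, 1, 2]
r6 m[M→φ6] = [11, 7, 14]
r6 m[M→φ7] = [8, 6, 12]
r6 m[B→φ4] = [0, 0, 0]

message @ round 6 = [1, 4, 6]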